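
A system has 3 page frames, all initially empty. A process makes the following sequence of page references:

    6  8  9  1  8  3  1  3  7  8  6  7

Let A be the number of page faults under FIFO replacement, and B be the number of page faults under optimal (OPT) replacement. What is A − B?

Under FIFO: F F F F . F . . F F F . → 8 faults.
Under OPT: F F F F . F . . F . F . → 7 faults.
A − B = 8 − 7 = 1.

1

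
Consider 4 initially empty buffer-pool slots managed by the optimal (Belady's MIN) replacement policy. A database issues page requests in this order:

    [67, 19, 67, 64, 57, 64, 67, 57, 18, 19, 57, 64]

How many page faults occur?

5

67 → fault, frames [67]
19 → fault, frames [67, 19]
67 → hit
64 → fault, frames [67, 19, 64]
57 → fault, frames [67, 19, 64, 57]
64 → hit
67 → hit
57 → hit
18 → fault, evict 67, frames [19, 64, 57, 18]
19 → hit
57 → hit
64 → hit
Page faults: 5.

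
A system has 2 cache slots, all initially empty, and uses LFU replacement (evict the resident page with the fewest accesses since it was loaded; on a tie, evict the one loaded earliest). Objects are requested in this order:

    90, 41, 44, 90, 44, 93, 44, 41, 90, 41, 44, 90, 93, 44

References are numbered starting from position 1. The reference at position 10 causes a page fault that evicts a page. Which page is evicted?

90

pos 1: 90 → fault, frames (90)
pos 2: 41 → fault, frames (90 41)
pos 3: 44 → fault, evict 90, frames (41 44)
pos 4: 90 → fault, evict 41, frames (44 90)
pos 5: 44 → hit
pos 6: 93 → fault, evict 90, frames (44 93)
pos 7: 44 → hit
pos 8: 41 → fault, evict 93, frames (44 41)
pos 9: 90 → fault, evict 41, frames (44 90)
pos 10: 41 → fault, evict 90, frames (44 41)
At position 10, page 90 is evicted.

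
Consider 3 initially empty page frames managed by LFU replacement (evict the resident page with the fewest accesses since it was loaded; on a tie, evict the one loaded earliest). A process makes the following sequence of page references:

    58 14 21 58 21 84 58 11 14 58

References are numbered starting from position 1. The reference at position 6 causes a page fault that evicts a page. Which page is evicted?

pos 1: 58: miss, frames {58}
pos 2: 14: miss, frames {58,14}
pos 3: 21: miss, frames {58,14,21}
pos 4: 58: hit
pos 5: 21: hit
pos 6: 84: miss, evict 14, frames {58,21,84}
At position 6, page 14 is evicted.

14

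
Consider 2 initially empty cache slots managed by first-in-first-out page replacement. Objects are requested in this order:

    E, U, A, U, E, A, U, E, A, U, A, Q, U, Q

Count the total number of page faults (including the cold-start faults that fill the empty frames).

E → miss, frames {E}
U → miss, frames {E,U}
A → miss, evict E, frames {U,A}
U → hit
E → miss, evict U, frames {A,E}
A → hit
U → miss, evict A, frames {E,U}
E → hit
A → miss, evict E, frames {U,A}
U → hit
A → hit
Q → miss, evict U, frames {A,Q}
U → miss, evict A, frames {Q,U}
Q → hit
Page faults: 8.

8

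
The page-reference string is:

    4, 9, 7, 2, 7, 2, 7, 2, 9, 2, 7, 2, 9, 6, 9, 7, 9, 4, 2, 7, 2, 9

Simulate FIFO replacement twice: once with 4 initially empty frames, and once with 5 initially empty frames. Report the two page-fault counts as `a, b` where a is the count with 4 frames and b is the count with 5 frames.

4 frames: F F F F . . . . . . . . . F . . . F . . . F → 7 faults.
5 frames: F F F F . . . . . . . . . F . . . . . . . . → 5 faults.
5 < 7: adding a frame reduced faults, as is typical.

7, 5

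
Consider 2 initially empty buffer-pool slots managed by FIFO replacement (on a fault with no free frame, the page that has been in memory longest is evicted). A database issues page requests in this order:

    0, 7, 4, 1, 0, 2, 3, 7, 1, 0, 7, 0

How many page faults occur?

0: miss, frames {0}
7: miss, frames {0,7}
4: miss, evict 0, frames {7,4}
1: miss, evict 7, frames {4,1}
0: miss, evict 4, frames {1,0}
2: miss, evict 1, frames {0,2}
3: miss, evict 0, frames {2,3}
7: miss, evict 2, frames {3,7}
1: miss, evict 3, frames {7,1}
0: miss, evict 7, frames {1,0}
7: miss, evict 1, frames {0,7}
0: hit
Page faults: 11.

11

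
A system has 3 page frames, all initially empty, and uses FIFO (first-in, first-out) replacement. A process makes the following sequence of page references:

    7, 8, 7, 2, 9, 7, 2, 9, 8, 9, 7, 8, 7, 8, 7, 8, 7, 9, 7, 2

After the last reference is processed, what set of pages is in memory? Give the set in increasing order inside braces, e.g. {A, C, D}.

7 -> fault, frames {7}
8 -> fault, frames {7,8}
7 -> hit
2 -> fault, frames {7,8,2}
9 -> fault, evict 7, frames {8,2,9}
7 -> fault, evict 8, frames {2,9,7}
2 -> hit
9 -> hit
8 -> fault, evict 2, frames {9,7,8}
9 -> hit
7 -> hit
8 -> hit
7 -> hit
8 -> hit
7 -> hit
8 -> hit
7 -> hit
9 -> hit
7 -> hit
2 -> fault, evict 9, frames {7,8,2}

{2, 7, 8}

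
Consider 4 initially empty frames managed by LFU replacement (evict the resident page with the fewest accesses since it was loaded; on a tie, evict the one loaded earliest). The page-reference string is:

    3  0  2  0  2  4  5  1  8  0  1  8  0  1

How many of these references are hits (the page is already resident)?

3 → miss, frames {3}
0 → miss, frames {3,0}
2 → miss, frames {3,0,2}
0 → hit
2 → hit
4 → miss, frames {3,0,2,4}
5 → miss, evict 3, frames {0,2,4,5}
1 → miss, evict 4, frames {0,2,5,1}
8 → miss, evict 5, frames {0,2,1,8}
0 → hit
1 → hit
8 → hit
0 → hit
1 → hit
Hits: 7.

7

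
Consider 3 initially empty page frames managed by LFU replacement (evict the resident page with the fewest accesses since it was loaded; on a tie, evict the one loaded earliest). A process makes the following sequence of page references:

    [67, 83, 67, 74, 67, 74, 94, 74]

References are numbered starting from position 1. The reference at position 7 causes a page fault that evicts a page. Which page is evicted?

pos 1: 67 → fault, frames {67}
pos 2: 83 → fault, frames {67,83}
pos 3: 67 → hit
pos 4: 74 → fault, frames {67,83,74}
pos 5: 67 → hit
pos 6: 74 → hit
pos 7: 94 → fault, evict 83, frames {67,74,94}
At position 7, page 83 is evicted.

83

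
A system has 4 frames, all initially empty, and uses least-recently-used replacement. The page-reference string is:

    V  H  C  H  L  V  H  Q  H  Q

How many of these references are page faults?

V -> miss, frames (V)
H -> miss, frames (V H)
C -> miss, frames (V H C)
H -> hit
L -> miss, frames (V C H L)
V -> hit
H -> hit
Q -> miss, evict C, frames (L V H Q)
H -> hit
Q -> hit
Page faults: 5.

5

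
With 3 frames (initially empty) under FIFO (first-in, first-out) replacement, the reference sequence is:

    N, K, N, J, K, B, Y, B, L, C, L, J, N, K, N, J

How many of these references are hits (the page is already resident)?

N → fault, frames [N]
K → fault, frames [N, K]
N → hit
J → fault, frames [N, K, J]
K → hit
B → fault, evict N, frames [K, J, B]
Y → fault, evict K, frames [J, B, Y]
B → hit
L → fault, evict J, frames [B, Y, L]
C → fault, evict B, frames [Y, L, C]
L → hit
J → fault, evict Y, frames [L, C, J]
N → fault, evict L, frames [C, J, N]
K → fault, evict C, frames [J, N, K]
N → hit
J → hit
Hits: 6.

6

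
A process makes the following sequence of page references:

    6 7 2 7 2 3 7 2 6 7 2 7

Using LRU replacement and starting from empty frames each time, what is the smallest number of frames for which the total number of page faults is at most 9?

2

f=1: 12 faults
f=2: 9 faults
f=3: 5 faults
f=4: 4 faults
Smallest f with faults ≤ 9 is 2.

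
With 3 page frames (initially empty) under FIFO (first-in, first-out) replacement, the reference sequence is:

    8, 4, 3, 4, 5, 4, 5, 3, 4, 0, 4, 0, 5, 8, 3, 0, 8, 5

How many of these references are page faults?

10

8 → miss, frames [8]
4 → miss, frames [8, 4]
3 → miss, frames [8, 4, 3]
4 → hit
5 → miss, evict 8, frames [4, 3, 5]
4 → hit
5 → hit
3 → hit
4 → hit
0 → miss, evict 4, frames [3, 5, 0]
4 → miss, evict 3, frames [5, 0, 4]
0 → hit
5 → hit
8 → miss, evict 5, frames [0, 4, 8]
3 → miss, evict 0, frames [4, 8, 3]
0 → miss, evict 4, frames [8, 3, 0]
8 → hit
5 → miss, evict 8, frames [3, 0, 5]
Page faults: 10.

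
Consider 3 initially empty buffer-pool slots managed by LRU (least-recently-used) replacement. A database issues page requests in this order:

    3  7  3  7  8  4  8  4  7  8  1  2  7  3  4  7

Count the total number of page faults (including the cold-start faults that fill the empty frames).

3: fault, frames (3)
7: fault, frames (3 7)
3: hit
7: hit
8: fault, frames (3 7 8)
4: fault, evict 3, frames (7 8 4)
8: hit
4: hit
7: hit
8: hit
1: fault, evict 4, frames (7 8 1)
2: fault, evict 7, frames (8 1 2)
7: fault, evict 8, frames (1 2 7)
3: fault, evict 1, frames (2 7 3)
4: fault, evict 2, frames (7 3 4)
7: hit
Page faults: 9.

9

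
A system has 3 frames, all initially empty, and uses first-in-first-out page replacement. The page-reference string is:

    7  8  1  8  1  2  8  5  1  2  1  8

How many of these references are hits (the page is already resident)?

6

7 → miss, frames [7]
8 → miss, frames [7, 8]
1 → miss, frames [7, 8, 1]
8 → hit
1 → hit
2 → miss, evict 7, frames [8, 1, 2]
8 → hit
5 → miss, evict 8, frames [1, 2, 5]
1 → hit
2 → hit
1 → hit
8 → miss, evict 1, frames [2, 5, 8]
Hits: 6.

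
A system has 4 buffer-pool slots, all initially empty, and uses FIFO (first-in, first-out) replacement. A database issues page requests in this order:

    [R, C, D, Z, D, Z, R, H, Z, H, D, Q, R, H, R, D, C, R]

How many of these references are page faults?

9

R: fault, frames [R]
C: fault, frames [R, C]
D: fault, frames [R, C, D]
Z: fault, frames [R, C, D, Z]
D: hit
Z: hit
R: hit
H: fault, evict R, frames [C, D, Z, H]
Z: hit
H: hit
D: hit
Q: fault, evict C, frames [D, Z, H, Q]
R: fault, evict D, frames [Z, H, Q, R]
H: hit
R: hit
D: fault, evict Z, frames [H, Q, R, D]
C: fault, evict H, frames [Q, R, D, C]
R: hit
Page faults: 9.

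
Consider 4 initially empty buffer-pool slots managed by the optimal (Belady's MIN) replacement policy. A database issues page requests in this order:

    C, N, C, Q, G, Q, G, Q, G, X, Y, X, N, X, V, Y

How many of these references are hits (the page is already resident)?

9

C → miss, frames [C]
N → miss, frames [C, N]
C → hit
Q → miss, frames [C, N, Q]
G → miss, frames [C, N, Q, G]
Q → hit
G → hit
Q → hit
G → hit
X → miss, evict G, frames [C, N, Q, X]
Y → miss, evict Q, frames [C, N, X, Y]
X → hit
N → hit
X → hit
V → miss, evict X, frames [C, N, Y, V]
Y → hit
Hits: 9.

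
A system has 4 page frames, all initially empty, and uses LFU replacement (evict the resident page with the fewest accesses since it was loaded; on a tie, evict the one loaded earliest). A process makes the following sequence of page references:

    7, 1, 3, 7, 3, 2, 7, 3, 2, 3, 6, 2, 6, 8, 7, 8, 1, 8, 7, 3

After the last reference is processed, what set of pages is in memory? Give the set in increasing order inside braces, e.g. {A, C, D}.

7 -> miss, frames {7}
1 -> miss, frames {7,1}
3 -> miss, frames {7,1,3}
7 -> hit
3 -> hit
2 -> miss, frames {7,1,3,2}
7 -> hit
3 -> hit
2 -> hit
3 -> hit
6 -> miss, evict 1, frames {7,3,2,6}
2 -> hit
6 -> hit
8 -> miss, evict 6, frames {7,3,2,8}
7 -> hit
8 -> hit
1 -> miss, evict 8, frames {7,3,2,1}
8 -> miss, evict 1, frames {7,3,2,8}
7 -> hit
3 -> hit

{2, 3, 7, 8}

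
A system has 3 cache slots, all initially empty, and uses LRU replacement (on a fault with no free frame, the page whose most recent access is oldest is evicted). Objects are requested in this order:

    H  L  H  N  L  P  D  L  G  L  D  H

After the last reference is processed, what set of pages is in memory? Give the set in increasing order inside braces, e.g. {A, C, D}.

H → miss, frames {H}
L → miss, frames {H,L}
H → hit
N → miss, frames {L,H,N}
L → hit
P → miss, evict H, frames {N,L,P}
D → miss, evict N, frames {L,P,D}
L → hit
G → miss, evict P, frames {D,L,G}
L → hit
D → hit
H → miss, evict G, frames {L,D,H}

{D, H, L}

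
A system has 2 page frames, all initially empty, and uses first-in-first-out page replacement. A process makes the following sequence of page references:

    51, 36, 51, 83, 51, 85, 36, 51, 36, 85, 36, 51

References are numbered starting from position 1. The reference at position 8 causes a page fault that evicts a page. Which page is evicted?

85

pos 1: 51 → miss, frames {51}
pos 2: 36 → miss, frames {51,36}
pos 3: 51 → hit
pos 4: 83 → miss, evict 51, frames {36,83}
pos 5: 51 → miss, evict 36, frames {83,51}
pos 6: 85 → miss, evict 83, frames {51,85}
pos 7: 36 → miss, evict 51, frames {85,36}
pos 8: 51 → miss, evict 85, frames {36,51}
At position 8, page 85 is evicted.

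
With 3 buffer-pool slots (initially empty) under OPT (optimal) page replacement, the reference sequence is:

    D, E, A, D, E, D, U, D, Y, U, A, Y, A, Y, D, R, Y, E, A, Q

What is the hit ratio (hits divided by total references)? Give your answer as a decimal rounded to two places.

D: fault, frames {D}
E: fault, frames {D,E}
A: fault, frames {D,E,A}
D: hit
E: hit
D: hit
U: fault, evict E, frames {D,A,U}
D: hit
Y: fault, evict D, frames {A,U,Y}
U: hit
A: hit
Y: hit
A: hit
Y: hit
D: fault, evict U, frames {A,Y,D}
R: fault, evict D, frames {A,Y,R}
Y: hit
E: fault, evict R, frames {A,Y,E}
A: hit
Q: fault, evict E, frames {A,Y,Q}
Hits: 11 of 20 references → 11/20 = 0.5500.

0.55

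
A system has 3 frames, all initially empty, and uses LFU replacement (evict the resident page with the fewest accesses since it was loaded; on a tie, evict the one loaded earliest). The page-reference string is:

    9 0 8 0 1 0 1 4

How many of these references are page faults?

5

9 -> miss, frames [9]
0 -> miss, frames [9, 0]
8 -> miss, frames [9, 0, 8]
0 -> hit
1 -> miss, evict 9, frames [0, 8, 1]
0 -> hit
1 -> hit
4 -> miss, evict 8, frames [0, 1, 4]
Page faults: 5.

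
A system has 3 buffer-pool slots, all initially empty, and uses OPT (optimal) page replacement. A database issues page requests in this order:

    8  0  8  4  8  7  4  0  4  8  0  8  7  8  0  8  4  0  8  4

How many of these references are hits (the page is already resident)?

8: fault, frames {8}
0: fault, frames {8,0}
8: hit
4: fault, frames {8,0,4}
8: hit
7: fault, evict 8, frames {0,4,7}
4: hit
0: hit
4: hit
8: fault, evict 4, frames {0,7,8}
0: hit
8: hit
7: hit
8: hit
0: hit
8: hit
4: fault, evict 7, frames {0,8,4}
0: hit
8: hit
4: hit
Hits: 14.

14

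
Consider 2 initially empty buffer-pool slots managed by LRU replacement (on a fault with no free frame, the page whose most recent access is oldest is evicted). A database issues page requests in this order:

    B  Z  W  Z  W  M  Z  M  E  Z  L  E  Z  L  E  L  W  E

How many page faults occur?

14

B: miss, frames {B}
Z: miss, frames {B,Z}
W: miss, evict B, frames {Z,W}
Z: hit
W: hit
M: miss, evict Z, frames {W,M}
Z: miss, evict W, frames {M,Z}
M: hit
E: miss, evict Z, frames {M,E}
Z: miss, evict M, frames {E,Z}
L: miss, evict E, frames {Z,L}
E: miss, evict Z, frames {L,E}
Z: miss, evict L, frames {E,Z}
L: miss, evict E, frames {Z,L}
E: miss, evict Z, frames {L,E}
L: hit
W: miss, evict E, frames {L,W}
E: miss, evict L, frames {W,E}
Page faults: 14.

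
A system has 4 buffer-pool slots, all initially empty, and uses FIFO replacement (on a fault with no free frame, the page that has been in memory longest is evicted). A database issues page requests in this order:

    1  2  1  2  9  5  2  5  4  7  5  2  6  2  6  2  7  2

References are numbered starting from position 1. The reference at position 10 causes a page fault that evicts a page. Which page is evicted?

pos 1: 1 -> miss, frames [1]
pos 2: 2 -> miss, frames [1, 2]
pos 3: 1 -> hit
pos 4: 2 -> hit
pos 5: 9 -> miss, frames [1, 2, 9]
pos 6: 5 -> miss, frames [1, 2, 9, 5]
pos 7: 2 -> hit
pos 8: 5 -> hit
pos 9: 4 -> miss, evict 1, frames [2, 9, 5, 4]
pos 10: 7 -> miss, evict 2, frames [9, 5, 4, 7]
At position 10, page 2 is evicted.

2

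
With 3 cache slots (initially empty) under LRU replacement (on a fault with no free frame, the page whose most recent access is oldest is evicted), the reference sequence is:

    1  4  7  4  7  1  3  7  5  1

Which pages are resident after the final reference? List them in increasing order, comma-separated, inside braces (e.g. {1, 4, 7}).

1 → fault, frames [1]
4 → fault, frames [1, 4]
7 → fault, frames [1, 4, 7]
4 → hit
7 → hit
1 → hit
3 → fault, evict 4, frames [7, 1, 3]
7 → hit
5 → fault, evict 1, frames [3, 7, 5]
1 → fault, evict 3, frames [7, 5, 1]

{1, 5, 7}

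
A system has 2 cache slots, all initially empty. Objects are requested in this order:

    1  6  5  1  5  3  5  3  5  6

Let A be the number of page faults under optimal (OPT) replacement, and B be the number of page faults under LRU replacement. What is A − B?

Under OPT: F F F . . F . . . F → 5 faults.
Under LRU: F F F F . F . . . F → 6 faults.
A − B = 5 − 6 = -1.

-1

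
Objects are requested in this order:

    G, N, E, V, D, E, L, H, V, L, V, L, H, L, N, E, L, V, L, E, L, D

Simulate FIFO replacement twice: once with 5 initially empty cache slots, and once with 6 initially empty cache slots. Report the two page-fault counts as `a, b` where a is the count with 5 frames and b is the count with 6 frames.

11, 7

5 frames: F F F F F . F F . . . . . . F F . F . . . F → 11 faults.
6 frames: F F F F F . F F . . . . . . . . . . . . . . → 7 faults.
7 < 11: adding a frame reduced faults, as is typical.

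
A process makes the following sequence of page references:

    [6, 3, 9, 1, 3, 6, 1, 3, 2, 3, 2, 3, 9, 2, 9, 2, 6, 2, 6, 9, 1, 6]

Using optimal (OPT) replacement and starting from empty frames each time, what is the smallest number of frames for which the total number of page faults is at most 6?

f=1: 22 faults
f=2: 11 faults
f=3: 7 faults
f=4: 6 faults
f=5: 5 faults
Smallest f with faults ≤ 6 is 4.

4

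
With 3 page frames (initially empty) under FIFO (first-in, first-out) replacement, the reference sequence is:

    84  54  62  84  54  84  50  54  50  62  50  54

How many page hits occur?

84: miss, frames [84]
54: miss, frames [84, 54]
62: miss, frames [84, 54, 62]
84: hit
54: hit
84: hit
50: miss, evict 84, frames [54, 62, 50]
54: hit
50: hit
62: hit
50: hit
54: hit
Hits: 8.

8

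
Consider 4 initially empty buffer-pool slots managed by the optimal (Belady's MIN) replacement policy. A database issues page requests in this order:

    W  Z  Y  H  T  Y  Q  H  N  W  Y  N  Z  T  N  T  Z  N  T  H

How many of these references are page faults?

9

W → fault, frames {W}
Z → fault, frames {W,Z}
Y → fault, frames {W,Z,Y}
H → fault, frames {W,Z,Y,H}
T → fault, evict Z, frames {W,Y,H,T}
Y → hit
Q → fault, evict T, frames {W,Y,H,Q}
H → hit
N → fault, evict Q, frames {W,Y,H,N}
W → hit
Y → hit
N → hit
Z → fault, evict Y, frames {W,H,N,Z}
T → fault, evict W, frames {H,N,Z,T}
N → hit
T → hit
Z → hit
N → hit
T → hit
H → hit
Page faults: 9.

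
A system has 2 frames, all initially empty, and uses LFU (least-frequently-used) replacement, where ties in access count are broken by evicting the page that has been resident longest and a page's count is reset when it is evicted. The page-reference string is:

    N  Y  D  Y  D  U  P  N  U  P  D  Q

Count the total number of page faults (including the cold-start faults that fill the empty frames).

9

N -> miss, frames [N]
Y -> miss, frames [N, Y]
D -> miss, evict N, frames [Y, D]
Y -> hit
D -> hit
U -> miss, evict Y, frames [D, U]
P -> miss, evict U, frames [D, P]
N -> miss, evict P, frames [D, N]
U -> miss, evict N, frames [D, U]
P -> miss, evict U, frames [D, P]
D -> hit
Q -> miss, evict P, frames [D, Q]
Page faults: 9.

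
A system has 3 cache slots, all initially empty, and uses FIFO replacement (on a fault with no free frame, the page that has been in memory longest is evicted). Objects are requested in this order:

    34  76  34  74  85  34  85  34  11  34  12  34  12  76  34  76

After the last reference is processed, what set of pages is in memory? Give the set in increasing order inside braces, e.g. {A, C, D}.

34 -> fault, frames [34]
76 -> fault, frames [34, 76]
34 -> hit
74 -> fault, frames [34, 76, 74]
85 -> fault, evict 34, frames [76, 74, 85]
34 -> fault, evict 76, frames [74, 85, 34]
85 -> hit
34 -> hit
11 -> fault, evict 74, frames [85, 34, 11]
34 -> hit
12 -> fault, evict 85, frames [34, 11, 12]
34 -> hit
12 -> hit
76 -> fault, evict 34, frames [11, 12, 76]
34 -> fault, evict 11, frames [12, 76, 34]
76 -> hit

{12, 34, 76}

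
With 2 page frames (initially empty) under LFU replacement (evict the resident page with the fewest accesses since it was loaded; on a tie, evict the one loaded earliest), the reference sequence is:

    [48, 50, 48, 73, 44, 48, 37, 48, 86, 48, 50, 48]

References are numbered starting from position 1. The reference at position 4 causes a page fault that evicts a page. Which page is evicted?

pos 1: 48 → fault, frames (48)
pos 2: 50 → fault, frames (48 50)
pos 3: 48 → hit
pos 4: 73 → fault, evict 50, frames (48 73)
At position 4, page 50 is evicted.

50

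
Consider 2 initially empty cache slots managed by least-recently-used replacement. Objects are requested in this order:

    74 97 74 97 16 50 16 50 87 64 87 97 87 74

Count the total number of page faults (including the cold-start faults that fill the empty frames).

74: fault, frames [74]
97: fault, frames [74, 97]
74: hit
97: hit
16: fault, evict 74, frames [97, 16]
50: fault, evict 97, frames [16, 50]
16: hit
50: hit
87: fault, evict 16, frames [50, 87]
64: fault, evict 50, frames [87, 64]
87: hit
97: fault, evict 64, frames [87, 97]
87: hit
74: fault, evict 97, frames [87, 74]
Page faults: 8.

8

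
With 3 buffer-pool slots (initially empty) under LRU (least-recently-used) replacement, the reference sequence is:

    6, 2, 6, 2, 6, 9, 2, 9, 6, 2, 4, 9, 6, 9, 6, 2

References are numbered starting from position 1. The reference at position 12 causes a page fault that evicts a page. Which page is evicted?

6

pos 1: 6 → miss, frames {6}
pos 2: 2 → miss, frames {6,2}
pos 3: 6 → hit
pos 4: 2 → hit
pos 5: 6 → hit
pos 6: 9 → miss, frames {2,6,9}
pos 7: 2 → hit
pos 8: 9 → hit
pos 9: 6 → hit
pos 10: 2 → hit
pos 11: 4 → miss, evict 9, frames {6,2,4}
pos 12: 9 → miss, evict 6, frames {2,4,9}
At position 12, page 6 is evicted.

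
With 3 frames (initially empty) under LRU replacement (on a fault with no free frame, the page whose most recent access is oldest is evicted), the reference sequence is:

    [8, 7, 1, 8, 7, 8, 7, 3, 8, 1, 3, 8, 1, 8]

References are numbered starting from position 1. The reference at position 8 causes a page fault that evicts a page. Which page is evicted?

pos 1: 8 → fault, frames (8)
pos 2: 7 → fault, frames (8 7)
pos 3: 1 → fault, frames (8 7 1)
pos 4: 8 → hit
pos 5: 7 → hit
pos 6: 8 → hit
pos 7: 7 → hit
pos 8: 3 → fault, evict 1, frames (8 7 3)
At position 8, page 1 is evicted.

1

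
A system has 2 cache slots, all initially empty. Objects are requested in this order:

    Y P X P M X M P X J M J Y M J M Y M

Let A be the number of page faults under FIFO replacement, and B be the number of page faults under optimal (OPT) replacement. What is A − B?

2

Under FIFO: F F F . F . . F F F F . F . F F F . → 12 faults.
Under OPT: F F F . F . . F . F F . F . F . F . → 10 faults.
A − B = 12 − 10 = 2.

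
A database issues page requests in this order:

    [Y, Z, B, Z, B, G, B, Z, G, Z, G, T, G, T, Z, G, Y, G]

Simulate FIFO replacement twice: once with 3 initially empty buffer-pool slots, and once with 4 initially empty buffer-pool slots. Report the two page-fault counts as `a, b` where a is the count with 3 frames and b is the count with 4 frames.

8, 6

3 frames: F F F . . F . . . . . F . . F . F F → 8 faults.
4 frames: F F F . . F . . . . . F . . . . F . → 6 faults.
6 < 8: adding a frame reduced faults, as is typical.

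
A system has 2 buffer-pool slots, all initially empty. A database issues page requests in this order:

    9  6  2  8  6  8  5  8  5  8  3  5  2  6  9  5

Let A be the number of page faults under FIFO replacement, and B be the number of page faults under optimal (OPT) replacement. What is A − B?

4

Under FIFO: F F F F F . F F . . F F F F F F → 13 faults.
Under OPT: F F F F . . F . . . F . F F F . → 9 faults.
A − B = 13 − 9 = 4.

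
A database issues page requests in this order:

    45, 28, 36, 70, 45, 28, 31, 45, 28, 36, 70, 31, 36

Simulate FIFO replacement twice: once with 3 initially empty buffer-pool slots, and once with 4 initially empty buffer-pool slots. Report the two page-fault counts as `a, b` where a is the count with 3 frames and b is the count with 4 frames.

3 frames: F F F F F F F . . F F . . → 9 faults.
4 frames: F F F F . . F F F F F F . → 10 faults.
10 > 9: adding a frame increased faults — Belady's anomaly.

9, 10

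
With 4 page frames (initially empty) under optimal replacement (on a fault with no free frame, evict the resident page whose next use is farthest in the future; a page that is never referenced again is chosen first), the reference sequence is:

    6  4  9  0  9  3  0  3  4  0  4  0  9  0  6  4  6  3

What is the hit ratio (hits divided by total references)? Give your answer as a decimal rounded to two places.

6: miss, frames {6}
4: miss, frames {6,4}
9: miss, frames {6,4,9}
0: miss, frames {6,4,9,0}
9: hit
3: miss, evict 6, frames {4,9,0,3}
0: hit
3: hit
4: hit
0: hit
4: hit
0: hit
9: hit
0: hit
6: miss, evict 0, frames {4,9,3,6}
4: hit
6: hit
3: hit
Hits: 12 of 18 references → 12/18 = 0.6667.

0.67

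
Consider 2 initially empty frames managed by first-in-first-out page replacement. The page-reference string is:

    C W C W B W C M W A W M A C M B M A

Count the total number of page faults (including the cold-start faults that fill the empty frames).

12

C → fault, frames [C]
W → fault, frames [C, W]
C → hit
W → hit
B → fault, evict C, frames [W, B]
W → hit
C → fault, evict W, frames [B, C]
M → fault, evict B, frames [C, M]
W → fault, evict C, frames [M, W]
A → fault, evict M, frames [W, A]
W → hit
M → fault, evict W, frames [A, M]
A → hit
C → fault, evict A, frames [M, C]
M → hit
B → fault, evict M, frames [C, B]
M → fault, evict C, frames [B, M]
A → fault, evict B, frames [M, A]
Page faults: 12.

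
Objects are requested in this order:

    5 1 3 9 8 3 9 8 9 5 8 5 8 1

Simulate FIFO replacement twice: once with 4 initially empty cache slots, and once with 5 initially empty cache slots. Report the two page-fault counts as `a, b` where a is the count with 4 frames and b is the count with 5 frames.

7, 5

4 frames: F F F F F . . . . F . . . F → 7 faults.
5 frames: F F F F F . . . . . . . . . → 5 faults.
5 < 7: adding a frame reduced faults, as is typical.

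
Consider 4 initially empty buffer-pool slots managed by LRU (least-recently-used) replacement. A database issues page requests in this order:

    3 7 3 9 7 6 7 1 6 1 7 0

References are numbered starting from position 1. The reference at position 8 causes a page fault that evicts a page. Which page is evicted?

3

pos 1: 3: fault, frames (3)
pos 2: 7: fault, frames (3 7)
pos 3: 3: hit
pos 4: 9: fault, frames (7 3 9)
pos 5: 7: hit
pos 6: 6: fault, frames (3 9 7 6)
pos 7: 7: hit
pos 8: 1: fault, evict 3, frames (9 6 7 1)
At position 8, page 3 is evicted.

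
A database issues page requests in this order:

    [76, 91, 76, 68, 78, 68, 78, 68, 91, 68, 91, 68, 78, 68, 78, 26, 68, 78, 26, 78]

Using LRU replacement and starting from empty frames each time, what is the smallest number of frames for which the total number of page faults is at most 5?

f=1: 20 faults
f=2: 10 faults
f=3: 6 faults
f=4: 5 faults
f=5: 5 faults
Smallest f with faults ≤ 5 is 4.

4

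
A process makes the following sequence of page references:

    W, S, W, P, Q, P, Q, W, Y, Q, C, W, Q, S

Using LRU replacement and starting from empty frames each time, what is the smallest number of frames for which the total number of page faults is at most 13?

2

f=1: 14 faults
f=2: 11 faults
f=3: 8 faults
f=4: 7 faults
f=5: 7 faults
f=6: 6 faults
Smallest f with faults ≤ 13 is 2.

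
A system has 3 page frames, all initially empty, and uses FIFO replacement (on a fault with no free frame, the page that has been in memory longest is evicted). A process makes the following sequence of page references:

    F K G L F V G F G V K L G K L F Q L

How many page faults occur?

11

F → miss, frames (F)
K → miss, frames (F K)
G → miss, frames (F K G)
L → miss, evict F, frames (K G L)
F → miss, evict K, frames (G L F)
V → miss, evict G, frames (L F V)
G → miss, evict L, frames (F V G)
F → hit
G → hit
V → hit
K → miss, evict F, frames (V G K)
L → miss, evict V, frames (G K L)
G → hit
K → hit
L → hit
F → miss, evict G, frames (K L F)
Q → miss, evict K, frames (L F Q)
L → hit
Page faults: 11.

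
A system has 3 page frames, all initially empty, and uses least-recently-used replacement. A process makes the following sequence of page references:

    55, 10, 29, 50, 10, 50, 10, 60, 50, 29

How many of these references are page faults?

6

55 → miss, frames [55]
10 → miss, frames [55, 10]
29 → miss, frames [55, 10, 29]
50 → miss, evict 55, frames [10, 29, 50]
10 → hit
50 → hit
10 → hit
60 → miss, evict 29, frames [50, 10, 60]
50 → hit
29 → miss, evict 10, frames [60, 50, 29]
Page faults: 6.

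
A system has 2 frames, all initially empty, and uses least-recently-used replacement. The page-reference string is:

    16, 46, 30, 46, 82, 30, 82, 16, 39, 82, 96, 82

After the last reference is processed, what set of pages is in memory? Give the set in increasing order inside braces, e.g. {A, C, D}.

16 -> miss, frames {16}
46 -> miss, frames {16,46}
30 -> miss, evict 16, frames {46,30}
46 -> hit
82 -> miss, evict 30, frames {46,82}
30 -> miss, evict 46, frames {82,30}
82 -> hit
16 -> miss, evict 30, frames {82,16}
39 -> miss, evict 82, frames {16,39}
82 -> miss, evict 16, frames {39,82}
96 -> miss, evict 39, frames {82,96}
82 -> hit

{82, 96}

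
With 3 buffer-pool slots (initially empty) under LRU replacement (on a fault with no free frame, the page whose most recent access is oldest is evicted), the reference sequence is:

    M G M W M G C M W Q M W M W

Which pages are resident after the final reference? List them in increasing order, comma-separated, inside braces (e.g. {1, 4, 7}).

M: miss, frames (M)
G: miss, frames (M G)
M: hit
W: miss, frames (G M W)
M: hit
G: hit
C: miss, evict W, frames (M G C)
M: hit
W: miss, evict G, frames (C M W)
Q: miss, evict C, frames (M W Q)
M: hit
W: hit
M: hit
W: hit

{M, Q, W}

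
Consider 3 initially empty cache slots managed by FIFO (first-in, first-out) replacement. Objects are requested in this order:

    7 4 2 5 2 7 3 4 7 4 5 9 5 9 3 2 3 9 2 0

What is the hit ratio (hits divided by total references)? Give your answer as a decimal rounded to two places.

0.40

7 → fault, frames {7}
4 → fault, frames {7,4}
2 → fault, frames {7,4,2}
5 → fault, evict 7, frames {4,2,5}
2 → hit
7 → fault, evict 4, frames {2,5,7}
3 → fault, evict 2, frames {5,7,3}
4 → fault, evict 5, frames {7,3,4}
7 → hit
4 → hit
5 → fault, evict 7, frames {3,4,5}
9 → fault, evict 3, frames {4,5,9}
5 → hit
9 → hit
3 → fault, evict 4, frames {5,9,3}
2 → fault, evict 5, frames {9,3,2}
3 → hit
9 → hit
2 → hit
0 → fault, evict 9, frames {3,2,0}
Hits: 8 of 20 references → 8/20 = 0.4000.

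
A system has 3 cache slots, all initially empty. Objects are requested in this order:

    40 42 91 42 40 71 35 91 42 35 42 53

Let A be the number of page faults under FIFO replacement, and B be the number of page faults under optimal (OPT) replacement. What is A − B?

Under FIFO: F F F . . F F . F . . F → 7 faults.
Under OPT: F F F . . F F . . . . F → 6 faults.
A − B = 7 − 6 = 1.

1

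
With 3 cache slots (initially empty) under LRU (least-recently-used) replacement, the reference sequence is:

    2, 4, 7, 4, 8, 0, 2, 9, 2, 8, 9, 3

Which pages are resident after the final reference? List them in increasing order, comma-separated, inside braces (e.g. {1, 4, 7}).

2: fault, frames {2}
4: fault, frames {2,4}
7: fault, frames {2,4,7}
4: hit
8: fault, evict 2, frames {7,4,8}
0: fault, evict 7, frames {4,8,0}
2: fault, evict 4, frames {8,0,2}
9: fault, evict 8, frames {0,2,9}
2: hit
8: fault, evict 0, frames {9,2,8}
9: hit
3: fault, evict 2, frames {8,9,3}

{3, 8, 9}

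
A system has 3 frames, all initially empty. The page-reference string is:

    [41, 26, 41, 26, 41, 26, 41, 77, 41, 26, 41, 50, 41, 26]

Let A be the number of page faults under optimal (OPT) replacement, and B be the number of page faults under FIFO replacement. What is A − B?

-2

Under OPT: F F . . . . . F . . . F . . → 4 faults.
Under FIFO: F F . . . . . F . . . F F F → 6 faults.
A − B = 4 − 6 = -2.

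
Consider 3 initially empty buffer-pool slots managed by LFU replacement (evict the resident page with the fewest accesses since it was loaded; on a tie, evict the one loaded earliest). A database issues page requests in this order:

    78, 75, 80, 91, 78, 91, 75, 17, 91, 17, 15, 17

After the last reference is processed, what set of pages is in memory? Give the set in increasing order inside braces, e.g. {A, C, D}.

78 -> miss, frames [78]
75 -> miss, frames [78, 75]
80 -> miss, frames [78, 75, 80]
91 -> miss, evict 78, frames [75, 80, 91]
78 -> miss, evict 75, frames [80, 91, 78]
91 -> hit
75 -> miss, evict 80, frames [91, 78, 75]
17 -> miss, evict 78, frames [91, 75, 17]
91 -> hit
17 -> hit
15 -> miss, evict 75, frames [91, 17, 15]
17 -> hit

{15, 17, 91}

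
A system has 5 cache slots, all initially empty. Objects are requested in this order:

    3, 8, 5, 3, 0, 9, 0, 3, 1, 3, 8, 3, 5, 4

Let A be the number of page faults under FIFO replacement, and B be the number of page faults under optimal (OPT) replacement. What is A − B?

3

Under FIFO: F F F . F F . . F F F . F F → 10 faults.
Under OPT: F F F . F F . . F . . . . F → 7 faults.
A − B = 10 − 7 = 3.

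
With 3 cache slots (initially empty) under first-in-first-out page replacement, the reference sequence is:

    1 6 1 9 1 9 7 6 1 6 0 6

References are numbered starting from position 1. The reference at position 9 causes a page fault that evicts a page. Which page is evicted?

pos 1: 1: miss, frames {1}
pos 2: 6: miss, frames {1,6}
pos 3: 1: hit
pos 4: 9: miss, frames {1,6,9}
pos 5: 1: hit
pos 6: 9: hit
pos 7: 7: miss, evict 1, frames {6,9,7}
pos 8: 6: hit
pos 9: 1: miss, evict 6, frames {9,7,1}
At position 9, page 6 is evicted.

6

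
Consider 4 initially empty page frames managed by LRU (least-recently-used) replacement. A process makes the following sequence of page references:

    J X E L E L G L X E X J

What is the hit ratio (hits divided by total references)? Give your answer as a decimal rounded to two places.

J → fault, frames [J]
X → fault, frames [J, X]
E → fault, frames [J, X, E]
L → fault, frames [J, X, E, L]
E → hit
L → hit
G → fault, evict J, frames [X, E, L, G]
L → hit
X → hit
E → hit
X → hit
J → fault, evict G, frames [L, E, X, J]
Hits: 6 of 12 references → 6/12 = 0.5000.

0.50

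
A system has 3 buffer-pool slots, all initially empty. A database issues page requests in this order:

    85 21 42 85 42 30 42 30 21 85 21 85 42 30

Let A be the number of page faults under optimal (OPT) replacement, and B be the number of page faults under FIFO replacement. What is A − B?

-2

Under OPT: F F F . . F . . . F . . . F → 6 faults.
Under FIFO: F F F . . F . . . F F . F F → 8 faults.
A − B = 6 − 8 = -2.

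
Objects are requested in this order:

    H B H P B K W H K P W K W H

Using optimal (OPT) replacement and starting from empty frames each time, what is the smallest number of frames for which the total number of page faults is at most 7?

3

f=1: 14 faults
f=2: 9 faults
f=3: 7 faults
f=4: 5 faults
f=5: 5 faults
Smallest f with faults ≤ 7 is 3.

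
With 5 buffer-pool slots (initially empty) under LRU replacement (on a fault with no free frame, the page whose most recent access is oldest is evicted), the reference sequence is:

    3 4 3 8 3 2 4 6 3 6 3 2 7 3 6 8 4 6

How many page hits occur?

10

3: fault, frames (3)
4: fault, frames (3 4)
3: hit
8: fault, frames (4 3 8)
3: hit
2: fault, frames (4 8 3 2)
4: hit
6: fault, frames (8 3 2 4 6)
3: hit
6: hit
3: hit
2: hit
7: fault, evict 8, frames (4 6 3 2 7)
3: hit
6: hit
8: fault, evict 4, frames (2 7 3 6 8)
4: fault, evict 2, frames (7 3 6 8 4)
6: hit
Hits: 10.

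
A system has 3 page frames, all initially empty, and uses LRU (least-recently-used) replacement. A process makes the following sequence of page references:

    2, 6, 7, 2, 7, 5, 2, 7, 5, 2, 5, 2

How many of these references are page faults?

4

2 -> miss, frames {2}
6 -> miss, frames {2,6}
7 -> miss, frames {2,6,7}
2 -> hit
7 -> hit
5 -> miss, evict 6, frames {2,7,5}
2 -> hit
7 -> hit
5 -> hit
2 -> hit
5 -> hit
2 -> hit
Page faults: 4.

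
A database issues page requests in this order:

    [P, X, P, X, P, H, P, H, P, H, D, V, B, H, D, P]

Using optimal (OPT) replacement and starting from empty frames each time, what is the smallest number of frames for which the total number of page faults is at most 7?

f=1: 16 faults
f=2: 8 faults
f=3: 7 faults
f=4: 6 faults
f=5: 6 faults
f=6: 6 faults
Smallest f with faults ≤ 7 is 3.

3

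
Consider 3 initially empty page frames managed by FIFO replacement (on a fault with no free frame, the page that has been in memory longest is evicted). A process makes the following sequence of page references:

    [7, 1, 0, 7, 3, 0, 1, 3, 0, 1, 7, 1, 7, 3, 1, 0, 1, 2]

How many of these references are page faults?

8

7: miss, frames {7}
1: miss, frames {7,1}
0: miss, frames {7,1,0}
7: hit
3: miss, evict 7, frames {1,0,3}
0: hit
1: hit
3: hit
0: hit
1: hit
7: miss, evict 1, frames {0,3,7}
1: miss, evict 0, frames {3,7,1}
7: hit
3: hit
1: hit
0: miss, evict 3, frames {7,1,0}
1: hit
2: miss, evict 7, frames {1,0,2}
Page faults: 8.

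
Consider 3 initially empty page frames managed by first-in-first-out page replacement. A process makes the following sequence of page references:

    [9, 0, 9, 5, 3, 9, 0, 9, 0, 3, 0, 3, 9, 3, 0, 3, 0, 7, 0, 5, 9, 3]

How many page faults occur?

9: fault, frames {9}
0: fault, frames {9,0}
9: hit
5: fault, frames {9,0,5}
3: fault, evict 9, frames {0,5,3}
9: fault, evict 0, frames {5,3,9}
0: fault, evict 5, frames {3,9,0}
9: hit
0: hit
3: hit
0: hit
3: hit
9: hit
3: hit
0: hit
3: hit
0: hit
7: fault, evict 3, frames {9,0,7}
0: hit
5: fault, evict 9, frames {0,7,5}
9: fault, evict 0, frames {7,5,9}
3: fault, evict 7, frames {5,9,3}
Page faults: 10.

10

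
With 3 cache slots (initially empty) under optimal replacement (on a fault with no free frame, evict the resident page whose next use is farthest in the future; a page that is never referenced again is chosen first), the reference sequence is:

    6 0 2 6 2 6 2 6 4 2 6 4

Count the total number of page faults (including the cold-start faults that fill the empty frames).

6 -> miss, frames {6}
0 -> miss, frames {6,0}
2 -> miss, frames {6,0,2}
6 -> hit
2 -> hit
6 -> hit
2 -> hit
6 -> hit
4 -> miss, evict 0, frames {6,2,4}
2 -> hit
6 -> hit
4 -> hit
Page faults: 4.

4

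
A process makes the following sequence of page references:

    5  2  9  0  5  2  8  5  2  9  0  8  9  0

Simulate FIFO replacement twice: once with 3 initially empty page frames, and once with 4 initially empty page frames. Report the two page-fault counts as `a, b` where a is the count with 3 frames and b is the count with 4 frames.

9, 10

3 frames: F F F F F F F . . F F . . . → 9 faults.
4 frames: F F F F . . F F F F F F . . → 10 faults.
10 > 9: adding a frame increased faults — Belady's anomaly.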